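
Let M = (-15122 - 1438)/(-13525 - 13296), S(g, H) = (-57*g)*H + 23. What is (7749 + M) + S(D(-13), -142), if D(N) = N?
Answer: -2613689890/26821 ≈ -97449.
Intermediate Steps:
S(g, H) = 23 - 57*H*g (S(g, H) = -57*H*g + 23 = 23 - 57*H*g)
M = 16560/26821 (M = -16560/(-26821) = -16560*(-1/26821) = 16560/26821 ≈ 0.61743)
(7749 + M) + S(D(-13), -142) = (7749 + 16560/26821) + (23 - 57*(-142)*(-13)) = 207852489/26821 + (23 - 105222) = 207852489/26821 - 105199 = -2613689890/26821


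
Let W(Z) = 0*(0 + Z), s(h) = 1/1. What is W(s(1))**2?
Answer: 0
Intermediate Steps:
s(h) = 1 (s(h) = 1*1 = 1)
W(Z) = 0 (W(Z) = 0*Z = 0)
W(s(1))**2 = 0**2 = 0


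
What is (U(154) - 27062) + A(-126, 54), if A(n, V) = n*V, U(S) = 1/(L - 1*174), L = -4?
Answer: -6028149/178 ≈ -33866.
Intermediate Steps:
U(S) = -1/178 (U(S) = 1/(-4 - 1*174) = 1/(-4 - 174) = 1/(-178) = -1/178)
A(n, V) = V*n
(U(154) - 27062) + A(-126, 54) = (-1/178 - 27062) + 54*(-126) = -4817037/178 - 6804 = -6028149/178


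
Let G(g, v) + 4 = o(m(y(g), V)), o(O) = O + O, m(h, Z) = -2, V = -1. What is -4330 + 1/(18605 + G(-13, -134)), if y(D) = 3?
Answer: -80525009/18597 ≈ -4330.0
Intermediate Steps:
o(O) = 2*O
G(g, v) = -8 (G(g, v) = -4 + 2*(-2) = -4 - 4 = -8)
-4330 + 1/(18605 + G(-13, -134)) = -4330 + 1/(18605 - 8) = -4330 + 1/18597 = -80525009/18597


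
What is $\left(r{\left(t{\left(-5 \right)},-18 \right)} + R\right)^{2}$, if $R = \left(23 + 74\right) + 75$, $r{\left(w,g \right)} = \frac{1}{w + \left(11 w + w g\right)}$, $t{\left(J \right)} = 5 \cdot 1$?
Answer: $\frac{26615281}{900} \approx 29573.0$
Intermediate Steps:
$t{\left(J \right)} = 5$
$r{\left(w,g \right)} = \frac{1}{12 w + g w}$ ($r{\left(w,g \right)} = \frac{1}{w + \left(11 w + g w\right)} = \frac{1}{12 w + g w}$)
$R = 172$ ($R = 97 + 75 = 172$)
$\left(r{\left(t{\left(-5 \right)},-18 \right)} + R\right)^{2} = \left(\frac{1}{5 \left(12 - 18\right)} + 172\right)^{2} = \left(\frac{1}{5 \left(-6\right)} + 172\right)^{2} = \left(\frac{1}{5} \left(- \frac{1}{6}\right) + 172\right)^{2} = \left(- \frac{1}{30} + 172\right)^{2} = \left(\frac{5159}{30}\right)^{2} = \frac{26615281}{900}$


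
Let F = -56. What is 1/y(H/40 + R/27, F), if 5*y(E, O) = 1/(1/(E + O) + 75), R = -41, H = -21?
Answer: 23502225/62687 ≈ 374.91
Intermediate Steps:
y(E, O) = 1/(5*(75 + 1/(E + O))) (y(E, O) = 1/(5*(1/(E + O) + 75)) = 1/(5*(75 + 1/(E + O))))
1/y(H/40 + R/27, F) = 1/(((-21/40 - 41/27) - 56)/(5*(1 + 75*(-21/40 - 41/27) + 75*(-56)))) = 1/(((-21*1/40 - 41*1/27) - 56)/(5*(1 + 75*(-21*1/40 - 41*1/27) - 4200))) = 1/(((-21/40 - 41/27) - 56)/(5*(1 + 75*(-21/40 - 41/27) - 4200))) = 1/((-2207/1080 - 56)/(5*(1 + 75*(-2207/1080) - 4200))) = 1/((1/5)*(-62687/1080)/(1 - 11035/72 - 4200)) = 1/((1/5)*(-62687/1080)/(-313363/72)) = 1/((1/5)*(-72/313363)*(-62687/1080)) = 1/(62687/23502225) = 23502225/62687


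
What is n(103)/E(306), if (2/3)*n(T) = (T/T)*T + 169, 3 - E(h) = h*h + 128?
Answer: -408/93761 ≈ -0.0043515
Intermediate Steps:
E(h) = -125 - h² (E(h) = 3 - (h*h + 128) = 3 - (h² + 128) = 3 - (128 + h²) = 3 + (-128 - h²) = -125 - h²)
n(T) = 507/2 + 3*T/2 (n(T) = 3*((T/T)*T + 169)/2 = 3*(1*T + 169)/2 = 3*(T + 169)/2 = 3*(169 + T)/2 = 507/2 + 3*T/2)
n(103)/E(306) = (507/2 + (3/2)*103)/(-125 - 1*306²) = (507/2 + 309/2)/(-125 - 1*93636) = 408/(-125 - 93636) = 408/(-93761) = 408*(-1/93761) = -408/93761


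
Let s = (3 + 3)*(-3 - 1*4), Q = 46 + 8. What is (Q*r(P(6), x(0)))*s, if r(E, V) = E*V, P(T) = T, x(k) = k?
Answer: 0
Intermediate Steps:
Q = 54
s = -42 (s = 6*(-3 - 4) = 6*(-7) = -42)
(Q*r(P(6), x(0)))*s = (54*(6*0))*(-42) = (54*0)*(-42) = 0*(-42) = 0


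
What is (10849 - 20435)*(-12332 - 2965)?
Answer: 146637042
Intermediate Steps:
(10849 - 20435)*(-12332 - 2965) = -9586*(-15297) = 146637042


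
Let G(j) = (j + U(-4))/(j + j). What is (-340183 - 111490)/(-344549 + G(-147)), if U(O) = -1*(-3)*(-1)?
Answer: 22131977/16882876 ≈ 1.3109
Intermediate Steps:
U(O) = -3 (U(O) = 3*(-1) = -3)
G(j) = (-3 + j)/(2*j) (G(j) = (j - 3)/(j + j) = (-3 + j)/((2*j)) = (-3 + j)*(1/(2*j)) = (-3 + j)/(2*j))
(-340183 - 111490)/(-344549 + G(-147)) = (-340183 - 111490)/(-344549 + (½)*(-3 - 147)/(-147)) = -451673/(-344549 + (½)*(-1/147)*(-150)) = -451673/(-344549 + 25/49) = -451673/(-16882876/49) = -451673*(-49/16882876) = 22131977/16882876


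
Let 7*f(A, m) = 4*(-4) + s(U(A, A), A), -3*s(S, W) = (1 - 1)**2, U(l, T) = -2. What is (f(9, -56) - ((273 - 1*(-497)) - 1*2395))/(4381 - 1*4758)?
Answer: -11359/2639 ≈ -4.3043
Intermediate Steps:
s(S, W) = 0 (s(S, W) = -(1 - 1)**2/3 = -1/3*0**2 = -1/3*0 = 0)
f(A, m) = -16/7 (f(A, m) = (4*(-4) + 0)/7 = (-16 + 0)/7 = (1/7)*(-16) = -16/7)
(f(9, -56) - ((273 - 1*(-497)) - 1*2395))/(4381 - 1*4758) = (-16/7 - ((273 - 1*(-497)) - 1*2395))/(4381 - 1*4758) = (-16/7 - ((273 + 497) - 2395))/(4381 - 4758) = (-16/7 - (770 - 2395))/(-377) = (-16/7 - 1*(-1625))*(-1/377) = (-16/7 + 1625)*(-1/377) = (11359/7)*(-1/377) = -11359/2639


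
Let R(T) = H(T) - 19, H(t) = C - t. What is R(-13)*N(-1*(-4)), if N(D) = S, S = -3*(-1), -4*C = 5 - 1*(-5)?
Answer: -51/2 ≈ -25.500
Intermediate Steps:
C = -5/2 (C = -(5 - 1*(-5))/4 = -(5 + 5)/4 = -¼*10 = -5/2 ≈ -2.5000)
H(t) = -5/2 - t
S = 3
N(D) = 3
R(T) = -43/2 - T (R(T) = (-5/2 - T) - 19 = -43/2 - T)
R(-13)*N(-1*(-4)) = (-43/2 - 1*(-13))*3 = (-43/2 + 13)*3 = -17/2*3 = -51/2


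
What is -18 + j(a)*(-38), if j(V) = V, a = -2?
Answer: 58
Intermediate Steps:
-18 + j(a)*(-38) = -18 - 2*(-38) = -18 + 76 = 58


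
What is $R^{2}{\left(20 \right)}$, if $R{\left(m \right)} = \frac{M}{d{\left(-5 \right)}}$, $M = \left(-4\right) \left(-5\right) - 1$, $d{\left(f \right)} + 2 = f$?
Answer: $\frac{361}{49} \approx 7.3673$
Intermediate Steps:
$d{\left(f \right)} = -2 + f$
$M = 19$ ($M = 20 - 1 = 19$)
$R{\left(m \right)} = - \frac{19}{7}$ ($R{\left(m \right)} = \frac{19}{-2 - 5} = \frac{19}{-7} = 19 \left(- \frac{1}{7}\right) = - \frac{19}{7}$)
$R^{2}{\left(20 \right)} = \left(- \frac{19}{7}\right)^{2} = \frac{361}{49}$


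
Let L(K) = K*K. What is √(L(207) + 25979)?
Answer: 2*√17207 ≈ 262.35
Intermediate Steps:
L(K) = K²
√(L(207) + 25979) = √(207² + 25979) = √(42849 + 25979) = √68828 = 2*√17207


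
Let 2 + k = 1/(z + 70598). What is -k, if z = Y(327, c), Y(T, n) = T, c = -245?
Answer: 141849/70925 ≈ 2.0000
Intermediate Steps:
z = 327
k = -141849/70925 (k = -2 + 1/(327 + 70598) = -2 + 1/70925 = -141849/70925 ≈ -2.0000)
-k = -1*(-141849/70925) = 141849/70925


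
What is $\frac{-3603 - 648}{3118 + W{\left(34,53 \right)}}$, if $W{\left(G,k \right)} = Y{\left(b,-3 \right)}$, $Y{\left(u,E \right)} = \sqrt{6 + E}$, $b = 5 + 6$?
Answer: $- \frac{13254618}{9721921} + \frac{4251 \sqrt{3}}{9721921} \approx -1.3626$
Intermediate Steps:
$b = 11$
$W{\left(G,k \right)} = \sqrt{3}$ ($W{\left(G,k \right)} = \sqrt{6 - 3} = \sqrt{3}$)
$\frac{-3603 - 648}{3118 + W{\left(34,53 \right)}} = \frac{-3603 - 648}{3118 + \sqrt{3}} = - \frac{4251}{3118 + \sqrt{3}}$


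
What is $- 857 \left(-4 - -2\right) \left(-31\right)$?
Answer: $-53134$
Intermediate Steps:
$- 857 \left(-4 - -2\right) \left(-31\right) = - 857 \left(-4 + 2\right) \left(-31\right) = - 857 \left(\left(-2\right) \left(-31\right)\right) = \left(-857\right) 62 = -53134$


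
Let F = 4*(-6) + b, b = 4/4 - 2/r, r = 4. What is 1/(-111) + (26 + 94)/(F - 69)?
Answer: -145/111 ≈ -1.3063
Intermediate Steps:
b = 1/2 (b = 4/4 - 2/4 = 4*(1/4) - 2*1/4 = 1 - 1/2 = 1/2 ≈ 0.50000)
F = -47/2 (F = 4*(-6) + 1/2 = -24 + 1/2 = -47/2 ≈ -23.500)
1/(-111) + (26 + 94)/(F - 69) = 1/(-111) + (26 + 94)/(-47/2 - 69) = -1/111 + 120/(-185/2) = -1/111 + 120*(-2/185) = -1/111 - 48/37 = -145/111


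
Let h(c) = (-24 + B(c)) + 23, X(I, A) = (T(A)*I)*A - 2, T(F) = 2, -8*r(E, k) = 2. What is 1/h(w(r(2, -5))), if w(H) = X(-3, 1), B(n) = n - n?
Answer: -1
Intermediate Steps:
r(E, k) = -1/4 (r(E, k) = -1/8*2 = -1/4)
B(n) = 0
X(I, A) = -2 + 2*A*I (X(I, A) = (2*I)*A - 2 = 2*A*I - 2 = -2 + 2*A*I)
w(H) = -8 (w(H) = -2 + 2*1*(-3) = -2 - 6 = -8)
h(c) = -1 (h(c) = (-24 + 0) + 23 = -24 + 23 = -1)
1/h(w(r(2, -5))) = 1/(-1) = -1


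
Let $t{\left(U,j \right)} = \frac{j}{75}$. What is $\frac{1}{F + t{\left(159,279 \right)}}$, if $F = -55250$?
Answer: $- \frac{25}{1381157} \approx -1.8101 \cdot 10^{-5}$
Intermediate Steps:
$t{\left(U,j \right)} = \frac{j}{75}$ ($t{\left(U,j \right)} = j \frac{1}{75} = \frac{j}{75}$)
$\frac{1}{F + t{\left(159,279 \right)}} = \frac{1}{-55250 + \frac{1}{75} \cdot 279} = \frac{1}{-55250 + \frac{93}{25}} = \frac{1}{- \frac{1381157}{25}} = - \frac{25}{1381157}$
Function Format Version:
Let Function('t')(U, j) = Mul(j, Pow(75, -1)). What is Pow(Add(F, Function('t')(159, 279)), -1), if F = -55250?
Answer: Rational(-25, 1381157) ≈ -1.8101e-5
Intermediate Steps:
Function('t')(U, j) = Mul(Rational(1, 75), j) (Function('t')(U, j) = Mul(j, Rational(1, 75)) = Mul(Rational(1, 75), j))
Pow(Add(F, Function('t')(159, 279)), -1) = Pow(Add(-55250, Mul(Rational(1, 75), 279)), -1) = Pow(Add(-55250, Rational(93, 25)), -1) = Pow(Rational(-1381157, 25), -1) = Rational(-25, 1381157)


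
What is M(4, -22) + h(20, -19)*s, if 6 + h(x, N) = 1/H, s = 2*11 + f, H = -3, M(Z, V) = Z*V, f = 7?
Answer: -815/3 ≈ -271.67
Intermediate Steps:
M(Z, V) = V*Z
s = 29 (s = 2*11 + 7 = 22 + 7 = 29)
h(x, N) = -19/3 (h(x, N) = -6 + 1/(-3) = -6 - ⅓ = -19/3)
M(4, -22) + h(20, -19)*s = -22*4 - 19/3*29 = -88 - 551/3 = -815/3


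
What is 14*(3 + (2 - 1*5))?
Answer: 0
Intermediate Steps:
14*(3 + (2 - 1*5)) = 14*(3 + (2 - 5)) = 14*(3 - 3) = 14*0 = 0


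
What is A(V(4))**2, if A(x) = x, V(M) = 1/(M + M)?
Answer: 1/64 ≈ 0.015625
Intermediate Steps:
V(M) = 1/(2*M)
A(V(4))**2 = ((1/2)/4)**2 = ((1/2)*(1/4))**2 = (1/8)**2 = 1/64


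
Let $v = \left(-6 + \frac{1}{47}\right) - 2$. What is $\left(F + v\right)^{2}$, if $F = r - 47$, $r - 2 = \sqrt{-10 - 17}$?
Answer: $\frac{6140457}{2209} - \frac{14940 i \sqrt{3}}{47} \approx 2779.7 - 550.57 i$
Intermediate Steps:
$v = - \frac{375}{47}$ ($v = \left(-6 + \frac{1}{47}\right) - 2 = - \frac{281}{47} - 2 = - \frac{375}{47} \approx -7.9787$)
$r = 2 + 3 i \sqrt{3}$ ($r = 2 + \sqrt{-10 - 17} = 2 + \sqrt{-27} = 2 + 3 i \sqrt{3} \approx 2.0 + 5.1962 i$)
$F = -45 + 3 i \sqrt{3}$ ($F = \left(2 + 3 i \sqrt{3}\right) - 47 = -45 + 3 i \sqrt{3} \approx -45.0 + 5.1962 i$)
$\left(F + v\right)^{2} = \left(\left(-45 + 3 i \sqrt{3}\right) - \frac{375}{47}\right)^{2} = \left(- \frac{2490}{47} + 3 i \sqrt{3}\right)^{2}$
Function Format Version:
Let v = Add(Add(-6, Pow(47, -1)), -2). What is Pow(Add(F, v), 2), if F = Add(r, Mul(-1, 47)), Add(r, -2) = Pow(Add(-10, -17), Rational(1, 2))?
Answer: Add(Rational(6140457, 2209), Mul(Rational(-14940, 47), I, Pow(3, Rational(1, 2)))) ≈ Add(2779.7, Mul(-550.57, I))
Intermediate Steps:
v = Rational(-375, 47) (v = Add(Add(-6, Rational(1, 47)), -2) = Add(Rational(-281, 47), -2) = Rational(-375, 47) ≈ -7.9787)
r = Add(2, Mul(3, I, Pow(3, Rational(1, 2)))) (r = Add(2, Pow(Add(-10, -17), Rational(1, 2))) = Add(2, Pow(-27, Rational(1, 2))) = Add(2, Mul(3, I, Pow(3, Rational(1, 2)))) ≈ Add(2.0000, Mul(5.1962, I)))
F = Add(-45, Mul(3, I, Pow(3, Rational(1, 2)))) (F = Add(Add(2, Mul(3, I, Pow(3, Rational(1, 2)))), Mul(-1, 47)) = Add(Add(2, Mul(3, I, Pow(3, Rational(1, 2)))), -47) = Add(-45, Mul(3, I, Pow(3, Rational(1, 2)))) ≈ Add(-45.000, Mul(5.1962, I)))
Pow(Add(F, v), 2) = Pow(Add(Add(-45, Mul(3, I, Pow(3, Rational(1, 2)))), Rational(-375, 47)), 2) = Pow(Add(Rational(-2490, 47), Mul(3, I, Pow(3, Rational(1, 2)))), 2)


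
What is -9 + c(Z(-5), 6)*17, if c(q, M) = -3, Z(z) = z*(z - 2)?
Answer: -60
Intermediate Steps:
Z(z) = z*(-2 + z)
-9 + c(Z(-5), 6)*17 = -9 - 3*17 = -9 - 51 = -60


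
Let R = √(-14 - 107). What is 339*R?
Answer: 3729*I ≈ 3729.0*I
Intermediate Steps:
R = 11*I (R = √(-121) = 11*I ≈ 11.0*I)
339*R = 339*(11*I) = 3729*I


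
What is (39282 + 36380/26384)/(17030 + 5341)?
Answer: 15241951/8679948 ≈ 1.7560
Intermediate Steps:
(39282 + 36380/26384)/(17030 + 5341) = (39282 + 36380*(1/26384))/22371 = (39282 + 535/388)*(1/22371) = (15241951/388)*(1/22371) = 15241951/8679948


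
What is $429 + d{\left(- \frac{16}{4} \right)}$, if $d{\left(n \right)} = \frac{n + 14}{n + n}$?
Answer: $\frac{1711}{4} \approx 427.75$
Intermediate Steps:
$d{\left(n \right)} = \frac{14 + n}{2 n}$
$429 + d{\left(- \frac{16}{4} \right)} = 429 + \frac{14 - \frac{16}{4}}{2 \left(- \frac{16}{4}\right)} = 429 + \frac{14 - 4}{2 \left(\left(-16\right) \frac{1}{4}\right)} = 429 + \frac{14 - 4}{2 \left(-4\right)} = 429 + \frac{1}{2} \left(- \frac{1}{4}\right) 10 = 429 - \frac{5}{4} = \frac{1711}{4}$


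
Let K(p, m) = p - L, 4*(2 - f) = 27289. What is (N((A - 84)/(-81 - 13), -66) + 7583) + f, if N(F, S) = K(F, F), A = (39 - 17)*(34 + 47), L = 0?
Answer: 140001/188 ≈ 744.69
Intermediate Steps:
f = -27281/4 (f = 2 - 1/4*27289 = 2 - 27289/4 = -27281/4 ≈ -6820.3)
K(p, m) = p (K(p, m) = p - 1*0 = p + 0 = p)
A = 1782 (A = 22*81 = 1782)
N(F, S) = F
(N((A - 84)/(-81 - 13), -66) + 7583) + f = ((1782 - 84)/(-81 - 13) + 7583) - 27281/4 = (1698/(-94) + 7583) - 27281/4 = (1698*(-1/94) + 7583) - 27281/4 = (-849/47 + 7583) - 27281/4 = 355552/47 - 27281/4 = 140001/188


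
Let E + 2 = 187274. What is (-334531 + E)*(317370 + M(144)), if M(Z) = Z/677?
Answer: -31640014843206/677 ≈ -4.6736e+10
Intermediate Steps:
E = 187272 (E = -2 + 187274 = 187272)
M(Z) = Z/677 (M(Z) = Z*(1/677) = Z/677)
(-334531 + E)*(317370 + M(144)) = (-334531 + 187272)*(317370 + (1/677)*144) = -147259*(317370 + 144/677) = -147259*214859634/677 = -31640014843206/677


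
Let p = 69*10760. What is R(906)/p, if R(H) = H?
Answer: 151/123740 ≈ 0.0012203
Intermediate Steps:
p = 742440
R(906)/p = 906/742440 = 906*(1/742440) = 151/123740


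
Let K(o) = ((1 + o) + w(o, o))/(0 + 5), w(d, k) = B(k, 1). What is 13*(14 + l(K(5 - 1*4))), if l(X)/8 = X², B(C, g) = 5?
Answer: 9646/25 ≈ 385.84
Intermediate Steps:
w(d, k) = 5
K(o) = 6/5 + o/5 (K(o) = ((1 + o) + 5)/(0 + 5) = (6 + o)/5 = (6 + o)*(⅕) = 6/5 + o/5)
l(X) = 8*X²
13*(14 + l(K(5 - 1*4))) = 13*(14 + 8*(6/5 + (5 - 1*4)/5)²) = 13*(14 + 8*(6/5 + (5 - 4)/5)²) = 13*(14 + 8*(6/5 + (⅕)*1)²) = 13*(14 + 8*(6/5 + ⅕)²) = 13*(14 + 8*(7/5)²) = 13*(14 + 8*(49/25)) = 13*(14 + 392/25) = 13*(742/25) = 9646/25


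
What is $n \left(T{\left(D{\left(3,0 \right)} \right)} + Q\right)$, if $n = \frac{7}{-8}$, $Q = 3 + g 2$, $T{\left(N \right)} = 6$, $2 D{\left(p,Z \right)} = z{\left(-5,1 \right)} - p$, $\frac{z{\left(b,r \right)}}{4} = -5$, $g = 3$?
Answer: $- \frac{105}{8} \approx -13.125$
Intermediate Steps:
$z{\left(b,r \right)} = -20$ ($z{\left(b,r \right)} = 4 \left(-5\right) = -20$)
$D{\left(p,Z \right)} = -10 - \frac{p}{2}$ ($D{\left(p,Z \right)} = \frac{-20 - p}{2} = -10 - \frac{p}{2}$)
$Q = 9$ ($Q = 3 + 3 \cdot 2 = 3 + 6 = 9$)
$n = - \frac{7}{8}$ ($n = 7 \left(- \frac{1}{8}\right) = - \frac{7}{8} \approx -0.875$)
$n \left(T{\left(D{\left(3,0 \right)} \right)} + Q\right) = - \frac{7 \left(6 + 9\right)}{8} = \left(- \frac{7}{8}\right) 15 = - \frac{105}{8}$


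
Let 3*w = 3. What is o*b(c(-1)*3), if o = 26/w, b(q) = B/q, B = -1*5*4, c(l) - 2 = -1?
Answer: -520/3 ≈ -173.33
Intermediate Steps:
w = 1 (w = (⅓)*3 = 1)
c(l) = 1 (c(l) = 2 - 1 = 1)
B = -20 (B = -5*4 = -20)
b(q) = -20/q
o = 26 (o = 26/1 = 26*1 = 26)
o*b(c(-1)*3) = 26*(-20/(1*3)) = 26*(-20/3) = -520/3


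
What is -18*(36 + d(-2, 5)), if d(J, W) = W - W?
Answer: -648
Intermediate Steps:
d(J, W) = 0
-18*(36 + d(-2, 5)) = -18*(36 + 0) = -18*36 = -648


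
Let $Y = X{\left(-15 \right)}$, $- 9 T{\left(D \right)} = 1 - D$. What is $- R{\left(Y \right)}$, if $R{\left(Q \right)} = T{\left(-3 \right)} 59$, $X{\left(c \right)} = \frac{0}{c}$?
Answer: $\frac{236}{9} \approx 26.222$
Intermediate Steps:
$X{\left(c \right)} = 0$
$T{\left(D \right)} = - \frac{1}{9} + \frac{D}{9}$ ($T{\left(D \right)} = - \frac{1 - D}{9} = - \frac{1}{9} + \frac{D}{9}$)
$Y = 0$
$R{\left(Q \right)} = - \frac{236}{9}$ ($R{\left(Q \right)} = \left(- \frac{1}{9} + \frac{1}{9} \left(-3\right)\right) 59 = \left(- \frac{1}{9} - \frac{1}{3}\right) 59 = \left(- \frac{4}{9}\right) 59 = - \frac{236}{9}$)
$- R{\left(Y \right)} = \left(-1\right) \left(- \frac{236}{9}\right) = \frac{236}{9}$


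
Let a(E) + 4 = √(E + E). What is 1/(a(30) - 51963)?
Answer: -51967/2700569029 - 2*√15/2700569029 ≈ -1.9246e-5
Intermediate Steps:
a(E) = -4 + √2*√E (a(E) = -4 + √(E + E) = -4 + √(2*E) = -4 + √2*√E)
1/(a(30) - 51963) = 1/((-4 + √2*√30) - 51963) = 1/((-4 + 2*√15) - 51963) = 1/(-51967 + 2*√15)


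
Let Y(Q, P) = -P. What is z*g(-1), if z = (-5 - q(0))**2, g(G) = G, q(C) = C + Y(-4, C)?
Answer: -25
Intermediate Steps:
q(C) = 0 (q(C) = C - C = 0)
z = 25 (z = (-5 - 1*0)**2 = (-5 + 0)**2 = (-5)**2 = 25)
z*g(-1) = 25*(-1) = -25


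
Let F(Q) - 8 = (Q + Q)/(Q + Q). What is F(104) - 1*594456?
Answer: -594447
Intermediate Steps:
F(Q) = 9 (F(Q) = 8 + (Q + Q)/(Q + Q) = 8 + (2*Q)/((2*Q)) = 8 + (2*Q)*(1/(2*Q)) = 8 + 1 = 9)
F(104) - 1*594456 = 9 - 1*594456 = 9 - 594456 = -594447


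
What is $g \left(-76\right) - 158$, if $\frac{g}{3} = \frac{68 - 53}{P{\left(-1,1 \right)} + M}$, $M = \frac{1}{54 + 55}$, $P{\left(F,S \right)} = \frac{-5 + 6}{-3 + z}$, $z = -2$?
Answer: $\frac{461867}{26} \approx 17764.0$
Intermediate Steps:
$P{\left(F,S \right)} = - \frac{1}{5}$ ($P{\left(F,S \right)} = \frac{-5 + 6}{-3 - 2} = 1 \frac{1}{-5} = 1 \left(- \frac{1}{5}\right) = - \frac{1}{5}$)
$M = \frac{1}{109} \approx 0.0091743$
$g = - \frac{24525}{104}$ ($g = 3 \frac{68 - 53}{- \frac{1}{5} + \frac{1}{109}} = 3 \frac{15}{- \frac{104}{545}} = 3 \cdot 15 \left(- \frac{545}{104}\right) = 3 \left(- \frac{8175}{104}\right) = - \frac{24525}{104} \approx -235.82$)
$g \left(-76\right) - 158 = \left(- \frac{24525}{104}\right) \left(-76\right) - 158 = \frac{465975}{26} - 158 = \frac{461867}{26}$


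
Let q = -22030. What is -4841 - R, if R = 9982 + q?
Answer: 7207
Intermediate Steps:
R = -12048 (R = 9982 - 22030 = -12048)
-4841 - R = -4841 - 1*(-12048) = -4841 + 12048 = 7207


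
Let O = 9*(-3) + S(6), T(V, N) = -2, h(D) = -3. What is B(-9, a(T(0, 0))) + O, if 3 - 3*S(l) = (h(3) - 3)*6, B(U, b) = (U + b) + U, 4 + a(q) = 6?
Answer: -30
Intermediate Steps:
a(q) = 2 (a(q) = -4 + 6 = 2)
B(U, b) = b + 2*U
S(l) = 13 (S(l) = 1 - (-3 - 3)*6/3 = 1 - (-2)*6 = 1 - ⅓*(-36) = 1 + 12 = 13)
O = -14 (O = 9*(-3) + 13 = -27 + 13 = -14)
B(-9, a(T(0, 0))) + O = (2 + 2*(-9)) - 14 = (2 - 18) - 14 = -16 - 14 = -30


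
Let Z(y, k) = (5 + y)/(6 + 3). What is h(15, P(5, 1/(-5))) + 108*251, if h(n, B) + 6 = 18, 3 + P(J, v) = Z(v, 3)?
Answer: 27120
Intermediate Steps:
Z(y, k) = 5/9 + y/9 (Z(y, k) = (5 + y)/9 = (5 + y)*(⅑) = 5/9 + y/9)
P(J, v) = -22/9 + v/9 (P(J, v) = -3 + (5/9 + v/9) = -22/9 + v/9)
h(n, B) = 12 (h(n, B) = -6 + 18 = 12)
h(15, P(5, 1/(-5))) + 108*251 = 12 + 108*251 = 12 + 27108 = 27120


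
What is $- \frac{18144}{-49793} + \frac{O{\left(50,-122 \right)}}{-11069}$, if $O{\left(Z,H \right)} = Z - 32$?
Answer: $\frac{199939662}{551158717} \approx 0.36276$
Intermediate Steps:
$O{\left(Z,H \right)} = -32 + Z$
$- \frac{18144}{-49793} + \frac{O{\left(50,-122 \right)}}{-11069} = - \frac{18144}{-49793} + \frac{-32 + 50}{-11069} = \left(-18144\right) \left(- \frac{1}{49793}\right) + 18 \left(- \frac{1}{11069}\right) = \frac{18144}{49793} - \frac{18}{11069} = \frac{199939662}{551158717}$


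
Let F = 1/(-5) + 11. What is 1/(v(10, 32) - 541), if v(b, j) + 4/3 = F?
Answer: -15/7973 ≈ -0.0018813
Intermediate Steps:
F = 54/5 (F = -⅕ + 11 = 54/5 ≈ 10.800)
v(b, j) = 142/15 (v(b, j) = -4/3 + 54/5 = 142/15)
1/(v(10, 32) - 541) = 1/(142/15 - 541) = 1/(-7973/15) = -15/7973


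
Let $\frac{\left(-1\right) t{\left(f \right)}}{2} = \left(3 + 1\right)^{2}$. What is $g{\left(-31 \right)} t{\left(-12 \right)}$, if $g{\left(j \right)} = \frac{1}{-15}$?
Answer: $\frac{32}{15} \approx 2.1333$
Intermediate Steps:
$g{\left(j \right)} = - \frac{1}{15}$
$t{\left(f \right)} = -32$ ($t{\left(f \right)} = - 2 \left(3 + 1\right)^{2} = - 2 \cdot 4^{2} = \left(-2\right) 16 = -32$)
$g{\left(-31 \right)} t{\left(-12 \right)} = \left(- \frac{1}{15}\right) \left(-32\right) = \frac{32}{15}$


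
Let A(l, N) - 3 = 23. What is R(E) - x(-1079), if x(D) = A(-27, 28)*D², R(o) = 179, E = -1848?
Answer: -30270087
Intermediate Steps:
A(l, N) = 26 (A(l, N) = 3 + 23 = 26)
x(D) = 26*D²
R(E) - x(-1079) = 179 - 26*(-1079)² = 179 - 26*1164241 = 179 - 1*30270266 = 179 - 30270266 = -30270087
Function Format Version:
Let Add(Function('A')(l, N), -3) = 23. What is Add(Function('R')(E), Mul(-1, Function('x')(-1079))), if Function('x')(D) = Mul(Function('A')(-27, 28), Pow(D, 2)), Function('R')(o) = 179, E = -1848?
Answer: -30270087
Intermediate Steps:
Function('A')(l, N) = 26 (Function('A')(l, N) = Add(3, 23) = 26)
Function('x')(D) = Mul(26, Pow(D, 2))
Add(Function('R')(E), Mul(-1, Function('x')(-1079))) = Add(179, Mul(-1, Mul(26, Pow(-1079, 2)))) = Add(179, Mul(-1, Mul(26, 1164241))) = Add(179, Mul(-1, 30270266)) = Add(179, -30270266) = -30270087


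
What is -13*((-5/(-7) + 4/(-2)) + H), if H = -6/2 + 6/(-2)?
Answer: 663/7 ≈ 94.714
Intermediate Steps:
H = -6 (H = -6*½ + 6*(-½) = -3 - 3 = -6)
-13*((-5/(-7) + 4/(-2)) + H) = -13*((-5/(-7) + 4/(-2)) - 6) = -13*((-5*(-⅐) + 4*(-½)) - 6) = -13*((5/7 - 2) - 6) = -13*(-9/7 - 6) = -13*(-51/7) = 663/7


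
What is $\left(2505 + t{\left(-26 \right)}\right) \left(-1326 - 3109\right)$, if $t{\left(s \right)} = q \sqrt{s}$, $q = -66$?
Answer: $-11109675 + 292710 i \sqrt{26} \approx -1.111 \cdot 10^{7} + 1.4925 \cdot 10^{6} i$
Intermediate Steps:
$t{\left(s \right)} = - 66 \sqrt{s}$
$\left(2505 + t{\left(-26 \right)}\right) \left(-1326 - 3109\right) = \left(2505 - 66 \sqrt{-26}\right) \left(-1326 - 3109\right) = \left(2505 - 66 i \sqrt{26}\right) \left(-4435\right) = -11109675 + 292710 i \sqrt{26}$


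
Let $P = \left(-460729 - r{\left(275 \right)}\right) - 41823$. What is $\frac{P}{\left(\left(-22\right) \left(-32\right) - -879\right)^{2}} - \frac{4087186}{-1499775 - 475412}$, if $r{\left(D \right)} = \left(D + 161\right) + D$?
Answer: $\frac{9247995903173}{4949599376243} \approx 1.8684$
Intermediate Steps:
$r{\left(D \right)} = 161 + 2 D$ ($r{\left(D \right)} = \left(161 + D\right) + D = 161 + 2 D$)
$P = -503263$ ($P = \left(-460729 - \left(161 + 2 \cdot 275\right)\right) - 41823 = \left(-460729 - \left(161 + 550\right)\right) - 41823 = \left(-460729 - 711\right) - 41823 = -461440 - 41823 = -503263$)
$\frac{P}{\left(\left(-22\right) \left(-32\right) - -879\right)^{2}} - \frac{4087186}{-1499775 - 475412} = - \frac{503263}{\left(\left(-22\right) \left(-32\right) - -879\right)^{2}} - \frac{4087186}{-1499775 - 475412} = - \frac{503263}{\left(704 + 879\right)^{2}} - \frac{4087186}{-1975187} = - \frac{503263}{1583^{2}} - - \frac{4087186}{1975187} = - \frac{503263}{2505889} + \frac{4087186}{1975187} = \frac{9247995903173}{4949599376243}$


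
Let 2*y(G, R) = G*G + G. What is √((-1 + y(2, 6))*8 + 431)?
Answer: √447 ≈ 21.142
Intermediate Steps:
y(G, R) = G/2 + G²/2 (y(G, R) = (G*G + G)/2 = (G² + G)/2 = (G + G²)/2 = G/2 + G²/2)
√((-1 + y(2, 6))*8 + 431) = √((-1 + (½)*2*(1 + 2))*8 + 431) = √((-1 + (½)*2*3)*8 + 431) = √((-1 + 3)*8 + 431) = √(2*8 + 431) = √(16 + 431) = √447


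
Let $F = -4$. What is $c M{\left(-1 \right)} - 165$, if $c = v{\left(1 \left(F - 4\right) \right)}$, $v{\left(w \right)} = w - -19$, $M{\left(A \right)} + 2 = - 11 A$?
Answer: $-66$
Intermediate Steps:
$M{\left(A \right)} = -2 - 11 A$
$v{\left(w \right)} = 19 + w$ ($v{\left(w \right)} = w + 19 = 19 + w$)
$c = 11$ ($c = 19 + 1 \left(-4 - 4\right) = 19 + 1 \left(-8\right) = 19 - 8 = 11$)
$c M{\left(-1 \right)} - 165 = 11 \left(-2 - -11\right) - 165 = 11 \left(-2 + 11\right) - 165 = 11 \cdot 9 - 165 = 99 - 165 = -66$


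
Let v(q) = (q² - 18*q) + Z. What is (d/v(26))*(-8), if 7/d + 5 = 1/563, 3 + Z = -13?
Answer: 563/9648 ≈ 0.058354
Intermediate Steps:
Z = -16 (Z = -3 - 13 = -16)
v(q) = -16 + q² - 18*q (v(q) = (q² - 18*q) - 16 = -16 + q² - 18*q)
d = -563/402 (d = 7/(-5 + 1/563) = 7/(-2814/563) = 7*(-563/2814) = -563/402 ≈ -1.4005)
(d/v(26))*(-8) = -563/(402*(-16 + 26² - 18*26))*(-8) = -563/(402*(-16 + 676 - 468))*(-8) = -563/402/192*(-8) = -563/402*1/192*(-8) = -563/77184*(-8) = 563/9648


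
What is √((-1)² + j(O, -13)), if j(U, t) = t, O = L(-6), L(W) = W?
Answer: 2*I*√3 ≈ 3.4641*I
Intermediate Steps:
O = -6
√((-1)² + j(O, -13)) = √((-1)² - 13) = √(1 - 13) = √(-12) = 2*I*√3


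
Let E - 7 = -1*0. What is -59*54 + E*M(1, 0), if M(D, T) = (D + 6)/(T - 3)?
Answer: -9607/3 ≈ -3202.3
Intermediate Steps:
M(D, T) = (6 + D)/(-3 + T)
E = 7 (E = 7 - 1*0 = 7 + 0 = 7)
-59*54 + E*M(1, 0) = -59*54 + 7*((6 + 1)/(-3 + 0)) = -3186 + 7*(7/(-3)) = -3186 + 7*(-1/3*7) = -3186 + 7*(-7/3) = -3186 - 49/3 = -9607/3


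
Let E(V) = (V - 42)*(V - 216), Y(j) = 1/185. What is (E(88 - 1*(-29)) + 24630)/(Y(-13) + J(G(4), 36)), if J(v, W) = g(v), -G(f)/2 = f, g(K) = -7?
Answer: -3182925/1294 ≈ -2459.8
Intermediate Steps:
G(f) = -2*f
J(v, W) = -7
Y(j) = 1/185
E(V) = (-216 + V)*(-42 + V) (E(V) = (-42 + V)*(-216 + V) = (-216 + V)*(-42 + V))
(E(88 - 1*(-29)) + 24630)/(Y(-13) + J(G(4), 36)) = ((9072 + (88 - 1*(-29))² - 258*(88 - 1*(-29))) + 24630)/(1/185 - 7) = ((9072 + (88 + 29)² - 258*(88 + 29)) + 24630)/(-1294/185) = ((9072 + 117² - 258*117) + 24630)*(-185/1294) = ((9072 + 13689 - 30186) + 24630)*(-185/1294) = (-7425 + 24630)*(-185/1294) = 17205*(-185/1294) = -3182925/1294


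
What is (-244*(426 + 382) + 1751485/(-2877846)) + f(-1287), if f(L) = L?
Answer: -571078633879/2877846 ≈ -1.9844e+5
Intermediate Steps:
(-244*(426 + 382) + 1751485/(-2877846)) + f(-1287) = (-244*(426 + 382) + 1751485/(-2877846)) - 1287 = (-244*808 + 1751485*(-1/2877846)) - 1287 = (-197152 - 1751485/2877846) - 1287 = -567374846077/2877846 - 1287 = -571078633879/2877846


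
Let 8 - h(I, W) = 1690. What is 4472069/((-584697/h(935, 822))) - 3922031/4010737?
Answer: 30166550961603139/2345065891689 ≈ 12864.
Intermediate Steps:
h(I, W) = -1682 (h(I, W) = 8 - 1*1690 = 8 - 1690 = -1682)
4472069/((-584697/h(935, 822))) - 3922031/4010737 = 4472069/((-584697/(-1682))) - 3922031/4010737 = 4472069/((-584697*(-1/1682))) - 3922031*1/4010737 = 4472069/(584697/1682) - 3922031/4010737 = 4472069*(1682/584697) - 3922031/4010737 = 7522020058/584697 - 3922031/4010737 = 30166550961603139/2345065891689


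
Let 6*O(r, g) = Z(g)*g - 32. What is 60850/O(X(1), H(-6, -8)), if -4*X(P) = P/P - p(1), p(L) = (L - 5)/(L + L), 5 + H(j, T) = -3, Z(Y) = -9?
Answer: 18255/2 ≈ 9127.5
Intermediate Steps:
H(j, T) = -8 (H(j, T) = -5 - 3 = -8)
p(L) = (-5 + L)/(2*L) (p(L) = (-5 + L)/((2*L)) = (-5 + L)*(1/(2*L)) = (-5 + L)/(2*L))
X(P) = -¾ (X(P) = -(P/P - (-5 + 1)/(2*1))/4 = -(1 - (-4)/2)/4 = -(1 - 1*(-2))/4 = -(1 + 2)/4 = -¼*3 = -¾)
O(r, g) = -16/3 - 3*g/2 (O(r, g) = (-9*g - 32)/6 = (-32 - 9*g)/6 = -16/3 - 3*g/2)
60850/O(X(1), H(-6, -8)) = 60850/(-16/3 - 3/2*(-8)) = 60850/(-16/3 + 12) = 60850/(20/3) = 60850*(3/20) = 18255/2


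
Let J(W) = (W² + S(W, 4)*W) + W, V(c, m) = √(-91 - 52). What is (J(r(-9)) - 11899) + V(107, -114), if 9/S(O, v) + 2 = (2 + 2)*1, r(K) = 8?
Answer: -11791 + I*√143 ≈ -11791.0 + 11.958*I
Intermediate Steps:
V(c, m) = I*√143 (V(c, m) = √(-143) = I*√143)
S(O, v) = 9/2 (S(O, v) = 9/(-2 + (2 + 2)*1) = 9/(-2 + 4*1) = 9/(-2 + 4) = 9/2)
J(W) = W² + 11*W/2 (J(W) = (W² + 9*W/2) + W = W² + 11*W/2)
(J(r(-9)) - 11899) + V(107, -114) = ((½)*8*(11 + 2*8) - 11899) + I*√143 = ((½)*8*(11 + 16) - 11899) + I*√143 = ((½)*8*27 - 11899) + I*√143 = (108 - 11899) + I*√143 = -11791 + I*√143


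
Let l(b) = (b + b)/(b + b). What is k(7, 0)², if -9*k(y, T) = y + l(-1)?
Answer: 64/81 ≈ 0.79012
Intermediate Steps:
l(b) = 1 (l(b) = (2*b)/((2*b)) = (2*b)*(1/(2*b)) = 1)
k(y, T) = -⅑ - y/9 (k(y, T) = -(y + 1)/9 = -(1 + y)/9 = -⅑ - y/9)
k(7, 0)² = (-⅑ - ⅑*7)² = (-⅑ - 7/9)² = (-8/9)² = 64/81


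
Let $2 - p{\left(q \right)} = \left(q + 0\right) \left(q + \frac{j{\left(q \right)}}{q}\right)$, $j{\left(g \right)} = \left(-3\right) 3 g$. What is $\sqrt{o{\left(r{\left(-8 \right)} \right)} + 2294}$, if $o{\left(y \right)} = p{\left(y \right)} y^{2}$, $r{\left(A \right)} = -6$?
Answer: $i \sqrt{874} \approx 29.563 i$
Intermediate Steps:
$j{\left(g \right)} = - 9 g$
$p{\left(q \right)} = 2 - q \left(-9 + q\right)$ ($p{\left(q \right)} = 2 - \left(q + 0\right) \left(q + \frac{\left(-9\right) q}{q}\right) = 2 - q \left(q - 9\right) = 2 - q \left(-9 + q\right)$)
$o{\left(y \right)} = y^{2} \left(2 - y^{2} + 9 y\right)$ ($o{\left(y \right)} = \left(2 - y^{2} + 9 y\right) y^{2} = y^{2} \left(2 - y^{2} + 9 y\right)$)
$\sqrt{o{\left(r{\left(-8 \right)} \right)} + 2294} = \sqrt{\left(-6\right)^{2} \left(2 - \left(-6\right)^{2} + 9 \left(-6\right)\right) + 2294} = \sqrt{36 \left(2 - 36 - 54\right) + 2294} = \sqrt{36 \left(-88\right) + 2294} = \sqrt{-3168 + 2294} = \sqrt{-874} = i \sqrt{874}$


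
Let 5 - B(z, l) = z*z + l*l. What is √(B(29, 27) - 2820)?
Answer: I*√4385 ≈ 66.219*I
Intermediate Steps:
B(z, l) = 5 - l² - z² (B(z, l) = 5 - (z*z + l*l) = 5 - (z² + l²) = 5 - (l² + z²) = 5 + (-l² - z²) = 5 - l² - z²)
√(B(29, 27) - 2820) = √((5 - 1*27² - 1*29²) - 2820) = √((5 - 1*729 - 1*841) - 2820) = √((5 - 729 - 841) - 2820) = √(-1565 - 2820) = √(-4385) = I*√4385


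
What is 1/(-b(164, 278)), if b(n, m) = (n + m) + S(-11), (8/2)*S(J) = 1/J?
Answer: -44/19447 ≈ -0.0022626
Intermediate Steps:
S(J) = 1/(4*J)
b(n, m) = -1/44 + m + n (b(n, m) = (n + m) + (¼)/(-11) = (m + n) + (¼)*(-1/11) = (m + n) - 1/44 = -1/44 + m + n)
1/(-b(164, 278)) = 1/(-(-1/44 + 278 + 164)) = 1/(-1*19447/44) = 1/(-19447/44) = -44/19447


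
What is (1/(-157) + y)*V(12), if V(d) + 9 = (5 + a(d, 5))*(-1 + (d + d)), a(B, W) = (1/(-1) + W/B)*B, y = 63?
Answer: -543950/157 ≈ -3464.6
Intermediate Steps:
a(B, W) = B*(-1 + W/B) (a(B, W) = (1*(-1) + W/B)*B = (-1 + W/B)*B = B*(-1 + W/B))
V(d) = -9 + (-1 + 2*d)*(10 - d) (V(d) = -9 + (5 + (5 - d))*(-1 + (d + d)) = -9 + (10 - d)*(-1 + 2*d) = -9 + (-1 + 2*d)*(10 - d))
(1/(-157) + y)*V(12) = (1/(-157) + 63)*(-19 - 2*12² + 21*12) = (-1/157 + 63)*(-19 - 2*144 + 252) = 9890*(-19 - 288 + 252)/157 = (9890/157)*(-55) = -543950/157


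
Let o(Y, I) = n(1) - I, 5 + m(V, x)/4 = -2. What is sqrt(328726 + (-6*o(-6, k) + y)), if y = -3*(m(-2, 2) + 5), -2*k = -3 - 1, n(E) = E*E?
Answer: sqrt(328801) ≈ 573.41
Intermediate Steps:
n(E) = E**2
m(V, x) = -28 (m(V, x) = -20 + 4*(-2) = -20 - 8 = -28)
k = 2 (k = -(-3 - 1)/2 = -1/2*(-4) = 2)
o(Y, I) = 1 - I (o(Y, I) = 1**2 - I = 1 - I)
y = 69 (y = -3*(-28 + 5) = -3*(-23) = 69)
sqrt(328726 + (-6*o(-6, k) + y)) = sqrt(328726 + (-6*(1 - 1*2) + 69)) = sqrt(328726 + (-6*(1 - 2) + 69)) = sqrt(328726 + (-6*(-1) + 69)) = sqrt(328726 + (6 + 69)) = sqrt(328726 + 75) = sqrt(328801)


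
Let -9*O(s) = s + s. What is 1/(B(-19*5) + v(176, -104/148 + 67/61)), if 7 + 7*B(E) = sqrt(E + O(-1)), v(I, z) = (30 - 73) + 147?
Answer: 45423/4679422 - 21*I*sqrt(853)/4679422 ≈ 0.009707 - 0.00013107*I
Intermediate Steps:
v(I, z) = 104 (v(I, z) = -43 + 147 = 104)
O(s) = -2*s/9 (O(s) = -(s + s)/9 = -2*s/9)
B(E) = -1 + sqrt(2/9 + E)/7 (B(E) = -1 + sqrt(E - 2/9*(-1))/7 = -1 + sqrt(E + 2/9)/7 = -1 + sqrt(2/9 + E)/7)
1/(B(-19*5) + v(176, -104/148 + 67/61)) = 1/((-1 + sqrt(2 + 9*(-19*5))/21) + 104) = 1/((-1 + sqrt(2 + 9*(-95))/21) + 104) = 1/((-1 + sqrt(2 - 855)/21) + 104) = 1/((-1 + sqrt(-853)/21) + 104) = 1/((-1 + (I*sqrt(853))/21) + 104) = 1/((-1 + I*sqrt(853)/21) + 104) = 1/(103 + I*sqrt(853)/21)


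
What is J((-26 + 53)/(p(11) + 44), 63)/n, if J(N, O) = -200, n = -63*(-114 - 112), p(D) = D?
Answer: -100/7119 ≈ -0.014047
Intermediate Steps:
n = 14238 (n = -63*(-226) = 14238)
J((-26 + 53)/(p(11) + 44), 63)/n = -200/14238 = -200*1/14238 = -100/7119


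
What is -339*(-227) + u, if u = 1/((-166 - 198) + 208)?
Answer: 12004667/156 ≈ 76953.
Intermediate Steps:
u = -1/156 (u = 1/(-364 + 208) = 1/(-156) = -1/156 ≈ -0.0064103)
-339*(-227) + u = -339*(-227) - 1/156 = 76953 - 1/156 = 12004667/156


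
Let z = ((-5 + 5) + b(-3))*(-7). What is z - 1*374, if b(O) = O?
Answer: -353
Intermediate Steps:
z = 21 (z = ((-5 + 5) - 3)*(-7) = (0 - 3)*(-7) = -3*(-7) = 21)
z - 1*374 = 21 - 1*374 = 21 - 374 = -353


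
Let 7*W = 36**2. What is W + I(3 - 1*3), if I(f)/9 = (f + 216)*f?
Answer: 1296/7 ≈ 185.14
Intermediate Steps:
I(f) = 9*f*(216 + f) (I(f) = 9*((f + 216)*f) = 9*((216 + f)*f) = 9*(f*(216 + f)) = 9*f*(216 + f))
W = 1296/7 (W = (1/7)*36**2 = (1/7)*1296 = 1296/7 ≈ 185.14)
W + I(3 - 1*3) = 1296/7 + 9*(3 - 1*3)*(216 + (3 - 1*3)) = 1296/7 + 9*(3 - 3)*(216 + (3 - 3)) = 1296/7 + 9*0*(216 + 0) = 1296/7 + 9*0*216 = 1296/7 + 0 = 1296/7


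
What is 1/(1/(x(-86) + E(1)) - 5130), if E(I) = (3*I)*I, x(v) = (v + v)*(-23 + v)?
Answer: -18751/96192629 ≈ -0.00019493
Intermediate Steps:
x(v) = 2*v*(-23 + v) (x(v) = (2*v)*(-23 + v) = 2*v*(-23 + v))
E(I) = 3*I²
1/(1/(x(-86) + E(1)) - 5130) = 1/(1/(2*(-86)*(-23 - 86) + 3*1²) - 5130) = 1/(1/(2*(-86)*(-109) + 3*1) - 5130) = 1/(1/(18748 + 3) - 5130) = 1/(1/18751 - 5130) = 1/(-96192629/18751) = -18751/96192629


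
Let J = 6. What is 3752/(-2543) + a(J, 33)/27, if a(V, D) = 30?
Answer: -8338/22887 ≈ -0.36431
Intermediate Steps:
3752/(-2543) + a(J, 33)/27 = 3752/(-2543) + 30/27 = 3752*(-1/2543) + 30*(1/27) = -3752/2543 + 10/9 = -8338/22887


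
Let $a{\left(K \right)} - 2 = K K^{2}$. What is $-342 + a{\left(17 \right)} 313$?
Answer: $1538053$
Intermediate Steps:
$a{\left(K \right)} = 2 + K^{3}$ ($a{\left(K \right)} = 2 + K K^{2} = 2 + K^{3}$)
$-342 + a{\left(17 \right)} 313 = -342 + \left(2 + 17^{3}\right) 313 = -342 + \left(2 + 4913\right) 313 = -342 + 4915 \cdot 313 = -342 + 1538395 = 1538053$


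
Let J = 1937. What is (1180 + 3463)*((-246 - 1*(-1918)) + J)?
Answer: 16756587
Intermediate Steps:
(1180 + 3463)*((-246 - 1*(-1918)) + J) = (1180 + 3463)*((-246 - 1*(-1918)) + 1937) = 4643*((-246 + 1918) + 1937) = 4643*(1672 + 1937) = 4643*3609 = 16756587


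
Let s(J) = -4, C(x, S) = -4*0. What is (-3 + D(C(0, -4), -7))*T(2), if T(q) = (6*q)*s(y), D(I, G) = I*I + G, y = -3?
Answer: 480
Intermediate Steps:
C(x, S) = 0
D(I, G) = G + I² (D(I, G) = I² + G = G + I²)
T(q) = -24*q (T(q) = (6*q)*(-4) = -24*q)
(-3 + D(C(0, -4), -7))*T(2) = (-3 + (-7 + 0²))*(-24*2) = (-3 + (-7 + 0))*(-48) = (-3 - 7)*(-48) = -10*(-48) = 480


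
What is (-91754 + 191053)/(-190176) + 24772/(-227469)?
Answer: -827226791/1310883168 ≈ -0.63105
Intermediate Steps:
(-91754 + 191053)/(-190176) + 24772/(-227469) = 99299*(-1/190176) + 24772*(-1/227469) = -99299/190176 - 2252/20679 = -827226791/1310883168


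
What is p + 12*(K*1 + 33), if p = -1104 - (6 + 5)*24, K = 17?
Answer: -768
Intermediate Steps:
p = -1368 (p = -1104 - 11*24 = -1104 - 1*264 = -1104 - 264 = -1368)
p + 12*(K*1 + 33) = -1368 + 12*(17*1 + 33) = -1368 + 12*(17 + 33) = -1368 + 12*50 = -1368 + 600 = -768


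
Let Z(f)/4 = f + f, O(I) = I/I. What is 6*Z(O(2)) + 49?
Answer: 97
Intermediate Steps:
O(I) = 1
Z(f) = 8*f (Z(f) = 4*(f + f) = 4*(2*f) = 8*f)
6*Z(O(2)) + 49 = 6*(8*1) + 49 = 6*8 + 49 = 48 + 49 = 97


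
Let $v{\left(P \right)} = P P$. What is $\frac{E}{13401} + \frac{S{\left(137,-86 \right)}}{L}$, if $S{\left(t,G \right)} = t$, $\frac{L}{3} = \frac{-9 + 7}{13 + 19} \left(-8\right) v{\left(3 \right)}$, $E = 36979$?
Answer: $\frac{518923}{40203} \approx 12.908$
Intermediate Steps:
$v{\left(P \right)} = P^{2}$
$L = \frac{27}{2}$ ($L = 3 \frac{-9 + 7}{13 + 19} \left(-8\right) 3^{2} = 3 - \frac{2}{32} \left(-8\right) 9 = 3 \left(-2\right) \frac{1}{32} \left(-8\right) 9 = 3 \left(- \frac{1}{16}\right) \left(-8\right) 9 = 3 \cdot \frac{1}{2} \cdot 9 = 3 \cdot \frac{9}{2} = \frac{27}{2} \approx 13.5$)
$\frac{E}{13401} + \frac{S{\left(137,-86 \right)}}{L} = \frac{36979}{13401} + \frac{137}{\frac{27}{2}} = 36979 \cdot \frac{1}{13401} + 137 \cdot \frac{2}{27} = \frac{36979}{13401} + \frac{274}{27} = \frac{518923}{40203}$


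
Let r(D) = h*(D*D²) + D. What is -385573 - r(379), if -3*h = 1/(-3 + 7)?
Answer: 49808515/12 ≈ 4.1507e+6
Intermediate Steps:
h = -1/12 (h = -1/(3*(-3 + 7)) = -⅓/4 = -⅓*¼ = -1/12 ≈ -0.083333)
r(D) = D - D³/12 (r(D) = -D*D²/12 + D = -D³/12 + D = D - D³/12)
-385573 - r(379) = -385573 - (379 - 1/12*379³) = -385573 - (379 - 1/12*54439939) = -385573 - (379 - 54439939/12) = -385573 - 1*(-54435391/12) = -385573 + 54435391/12 = 49808515/12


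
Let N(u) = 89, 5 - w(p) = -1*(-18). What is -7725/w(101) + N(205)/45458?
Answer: 351164207/590954 ≈ 594.23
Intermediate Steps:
w(p) = -13 (w(p) = 5 - (-1)*(-18) = 5 - 1*18 = 5 - 18 = -13)
-7725/w(101) + N(205)/45458 = -7725/(-13) + 89/45458 = -7725*(-1/13) + 89*(1/45458) = 7725/13 + 89/45458 = 351164207/590954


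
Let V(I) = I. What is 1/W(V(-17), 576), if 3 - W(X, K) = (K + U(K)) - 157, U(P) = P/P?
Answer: -1/417 ≈ -0.0023981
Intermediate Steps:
U(P) = 1
W(X, K) = 159 - K (W(X, K) = 3 - ((K + 1) - 157) = 3 - ((1 + K) - 157) = 3 - (-156 + K) = 3 + (156 - K) = 159 - K)
1/W(V(-17), 576) = 1/(159 - 1*576) = 1/(159 - 576) = 1/(-417) = -1/417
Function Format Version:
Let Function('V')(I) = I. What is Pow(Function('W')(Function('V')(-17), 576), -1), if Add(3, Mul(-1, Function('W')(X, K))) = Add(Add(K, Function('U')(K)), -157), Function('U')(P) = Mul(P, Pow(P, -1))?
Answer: Rational(-1, 417) ≈ -0.0023981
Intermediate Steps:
Function('U')(P) = 1
Function('W')(X, K) = Add(159, Mul(-1, K)) (Function('W')(X, K) = Add(3, Mul(-1, Add(Add(K, 1), -157))) = Add(3, Mul(-1, Add(Add(1, K), -157))) = Add(3, Mul(-1, Add(-156, K))) = Add(3, Add(156, Mul(-1, K))) = Add(159, Mul(-1, K)))
Pow(Function('W')(Function('V')(-17), 576), -1) = Pow(Add(159, Mul(-1, 576)), -1) = Pow(Add(159, -576), -1) = Pow(-417, -1) = Rational(-1, 417)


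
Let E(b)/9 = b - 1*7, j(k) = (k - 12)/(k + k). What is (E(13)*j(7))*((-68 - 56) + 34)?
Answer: 12150/7 ≈ 1735.7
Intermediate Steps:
j(k) = (-12 + k)/(2*k) (j(k) = (-12 + k)/((2*k)) = (-12 + k)*(1/(2*k)) = (-12 + k)/(2*k))
E(b) = -63 + 9*b (E(b) = 9*(b - 1*7) = 9*(b - 7) = 9*(-7 + b) = -63 + 9*b)
(E(13)*j(7))*((-68 - 56) + 34) = ((-63 + 9*13)*((½)*(-12 + 7)/7))*((-68 - 56) + 34) = ((-63 + 117)*((½)*(⅐)*(-5)))*(-124 + 34) = (54*(-5/14))*(-90) = -135/7*(-90) = 12150/7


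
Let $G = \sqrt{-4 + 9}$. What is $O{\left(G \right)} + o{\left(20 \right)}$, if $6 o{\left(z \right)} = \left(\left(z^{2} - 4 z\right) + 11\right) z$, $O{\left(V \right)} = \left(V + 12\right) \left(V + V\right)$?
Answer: $\frac{3340}{3} + 24 \sqrt{5} \approx 1167.0$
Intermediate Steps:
$G = \sqrt{5} \approx 2.2361$
$O{\left(V \right)} = 2 V \left(12 + V\right)$ ($O{\left(V \right)} = \left(12 + V\right) 2 V = 2 V \left(12 + V\right)$)
$o{\left(z \right)} = \frac{z \left(11 + z^{2} - 4 z\right)}{6}$ ($o{\left(z \right)} = \frac{\left(\left(z^{2} - 4 z\right) + 11\right) z}{6} = \frac{\left(11 + z^{2} - 4 z\right) z}{6} = \frac{z \left(11 + z^{2} - 4 z\right)}{6}$)
$O{\left(G \right)} + o{\left(20 \right)} = 2 \sqrt{5} \left(12 + \sqrt{5}\right) + \frac{1}{6} \cdot 20 \left(11 + 20^{2} - 80\right) = 2 \sqrt{5} \left(12 + \sqrt{5}\right) + \frac{1}{6} \cdot 20 \left(11 + 400 - 80\right) = 2 \sqrt{5} \left(12 + \sqrt{5}\right) + \frac{1}{6} \cdot 20 \cdot 331 = 2 \sqrt{5} \left(12 + \sqrt{5}\right) + \frac{3310}{3} = \frac{3310}{3} + 2 \sqrt{5} \left(12 + \sqrt{5}\right)$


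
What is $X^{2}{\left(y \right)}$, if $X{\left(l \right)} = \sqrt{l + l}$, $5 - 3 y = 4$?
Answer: $\frac{2}{3} \approx 0.66667$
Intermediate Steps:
$y = \frac{1}{3}$ ($y = \frac{5}{3} - \frac{4}{3} = \frac{1}{3} \approx 0.33333$)
$X{\left(l \right)} = \sqrt{2} \sqrt{l}$ ($X{\left(l \right)} = \sqrt{2 l} = \sqrt{2} \sqrt{l}$)
$X^{2}{\left(y \right)} = \left(\frac{\sqrt{2}}{\sqrt{3}}\right)^{2} = \left(\sqrt{2} \frac{\sqrt{3}}{3}\right)^{2} = \left(\frac{\sqrt{6}}{3}\right)^{2} = \frac{2}{3}$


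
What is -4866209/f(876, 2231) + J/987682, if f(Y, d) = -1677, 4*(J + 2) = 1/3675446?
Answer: 70660699782893785933/24351192811201776 ≈ 2901.7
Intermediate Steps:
J = -29403567/14701784 (J = -2 + (¼)/3675446 = -2 + (¼)*(1/3675446) = -2 + 1/14701784 = -29403567/14701784 ≈ -2.0000)
-4866209/f(876, 2231) + J/987682 = -4866209/(-1677) - 29403567/14701784/987682 = -4866209*(-1/1677) - 29403567/14701784*1/987682 = 4866209/1677 - 29403567/14520687424688 = 70660699782893785933/24351192811201776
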